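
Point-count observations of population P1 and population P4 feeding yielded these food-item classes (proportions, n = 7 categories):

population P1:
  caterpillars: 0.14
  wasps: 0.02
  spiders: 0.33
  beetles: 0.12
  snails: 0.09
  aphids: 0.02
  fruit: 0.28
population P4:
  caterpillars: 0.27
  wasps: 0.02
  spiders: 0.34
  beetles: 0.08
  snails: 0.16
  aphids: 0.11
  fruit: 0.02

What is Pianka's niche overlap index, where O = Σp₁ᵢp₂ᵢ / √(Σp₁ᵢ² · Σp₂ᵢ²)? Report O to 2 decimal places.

Σ p₁ᵢp₂ᵢ = 0.0378 + 0.0004 + 0.1122 + 0.0096 + 0.0144 + 0.0022 + 0.0056 = 0.1822
Σp_1ᵢ² = 0.14² + 0.02² + 0.33² + 0.12² + 0.09² + 0.02² + 0.28² = 0.0196 + 0.0004 + 0.1089 + 0.0144 + 0.0081 + 0.0004 + 0.0784 = 0.2302
Σp_2ᵢ² = 0.27² + 0.02² + 0.34² + 0.08² + 0.16² + 0.11² + 0.02² = 0.0729 + 0.0004 + 0.1156 + 0.0064 + 0.0256 + 0.0121 + 0.0004 = 0.2334
O = 0.1822 / √(0.2302 × 0.2334) = 0.1822 / 0.23179 = 0.7861

0.79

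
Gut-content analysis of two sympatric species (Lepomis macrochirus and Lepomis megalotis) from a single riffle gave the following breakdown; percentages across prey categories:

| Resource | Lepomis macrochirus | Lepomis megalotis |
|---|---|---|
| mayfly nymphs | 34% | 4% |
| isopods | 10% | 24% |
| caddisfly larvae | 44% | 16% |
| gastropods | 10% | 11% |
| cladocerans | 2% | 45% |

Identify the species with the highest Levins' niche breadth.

Lepomis megalotis

Convert percentages to proportions (divide by 100).
Σp_macrᵢ² = 0.34² + 0.10² + 0.44² + 0.10² + 0.02² = 0.1156 + 0.0100 + 0.1936 + 0.0100 + 0.0004 = 0.3296
B_macr = 1 / 0.3296 = 3.0340
Σp_megaᵢ² = 0.04² + 0.24² + 0.16² + 0.11² + 0.45² = 0.0016 + 0.0576 + 0.0256 + 0.0121 + 0.2025 = 0.2994
B_mega = 1 / 0.2994 = 3.3400
Highest B → broadest niche (most generalist): Lepomis megalotis (B = 3.34).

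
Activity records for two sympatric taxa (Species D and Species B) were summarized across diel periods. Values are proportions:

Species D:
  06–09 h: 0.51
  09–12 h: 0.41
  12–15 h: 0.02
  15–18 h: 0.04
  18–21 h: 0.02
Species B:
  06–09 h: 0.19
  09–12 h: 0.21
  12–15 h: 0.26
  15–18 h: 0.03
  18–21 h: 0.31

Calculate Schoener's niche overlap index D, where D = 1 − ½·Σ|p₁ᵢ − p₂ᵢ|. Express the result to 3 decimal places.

0.470

Σ|p₁ᵢ − p₂ᵢ| = 0.32 + 0.20 + 0.24 + 0.01 + 0.29 = 1.06
D = 1 − ½ × 1.06 = 1 − 0.530 = 0.47000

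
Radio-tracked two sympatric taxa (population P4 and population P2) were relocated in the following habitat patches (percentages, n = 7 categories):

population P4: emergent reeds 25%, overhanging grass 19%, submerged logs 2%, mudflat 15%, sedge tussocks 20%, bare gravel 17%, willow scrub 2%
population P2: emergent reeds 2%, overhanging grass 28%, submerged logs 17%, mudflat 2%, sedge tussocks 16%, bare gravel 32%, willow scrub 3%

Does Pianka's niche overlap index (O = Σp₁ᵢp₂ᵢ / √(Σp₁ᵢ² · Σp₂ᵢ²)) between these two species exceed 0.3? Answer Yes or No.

Yes

Convert percentages to proportions (divide by 100).
Σ p₁ᵢp₂ᵢ = 0.0050 + 0.0532 + 0.0034 + 0.0030 + 0.0320 + 0.0544 + 0.0006 = 0.1516
Σp_1ᵢ² = 0.25² + 0.19² + 0.02² + 0.15² + 0.20² + 0.17² + 0.02² = 0.0625 + 0.0361 + 0.0004 + 0.0225 + 0.0400 + 0.0289 + 0.0004 = 0.1908
Σp_2ᵢ² = 0.02² + 0.28² + 0.17² + 0.02² + 0.16² + 0.32² + 0.03² = 0.0004 + 0.0784 + 0.0289 + 0.0004 + 0.0256 + 0.1024 + 0.0009 = 0.2370
O = 0.1516 / √(0.1908 × 0.2370) = 0.1516 / 0.21265 = 0.7129
O = 0.7129 > 0.3 → Yes.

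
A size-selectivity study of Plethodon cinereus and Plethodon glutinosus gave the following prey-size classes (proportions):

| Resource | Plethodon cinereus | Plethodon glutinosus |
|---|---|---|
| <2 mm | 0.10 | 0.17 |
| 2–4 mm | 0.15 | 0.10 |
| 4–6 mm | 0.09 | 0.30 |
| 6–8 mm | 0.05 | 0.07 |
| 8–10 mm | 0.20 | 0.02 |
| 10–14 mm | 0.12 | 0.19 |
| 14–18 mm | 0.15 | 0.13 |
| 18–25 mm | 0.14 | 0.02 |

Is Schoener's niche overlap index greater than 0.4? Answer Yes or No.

Yes

Σ|p₁ᵢ − p₂ᵢ| = 0.07 + 0.05 + 0.21 + 0.02 + 0.18 + 0.07 + 0.02 + 0.12 = 0.74
D = 1 − ½ × 0.74 = 1 − 0.370 = 0.6300
D = 0.6300 > 0.4 → Yes.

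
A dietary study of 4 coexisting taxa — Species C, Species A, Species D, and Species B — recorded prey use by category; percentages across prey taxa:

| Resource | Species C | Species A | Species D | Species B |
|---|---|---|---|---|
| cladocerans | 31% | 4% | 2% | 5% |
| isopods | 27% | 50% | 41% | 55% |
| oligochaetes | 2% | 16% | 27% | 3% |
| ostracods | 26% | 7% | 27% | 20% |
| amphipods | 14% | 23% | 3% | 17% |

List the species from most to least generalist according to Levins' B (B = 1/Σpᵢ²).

Convert percentages to proportions (divide by 100).
Σp_Cᵢ² = 0.31² + 0.27² + 0.02² + 0.26² + 0.14² = 0.0961 + 0.0729 + 0.0004 + 0.0676 + 0.0196 = 0.2566
B_C = 1 / 0.2566 = 3.8971
Σp_Aᵢ² = 0.04² + 0.50² + 0.16² + 0.07² + 0.23² = 0.0016 + 0.2500 + 0.0256 + 0.0049 + 0.0529 = 0.3350
B_A = 1 / 0.3350 = 2.9851
Σp_Dᵢ² = 0.02² + 0.41² + 0.27² + 0.27² + 0.03² = 0.0004 + 0.1681 + 0.0729 + 0.0729 + 0.0009 = 0.3152
B_D = 1 / 0.3152 = 3.1726
Σp_Bᵢ² = 0.05² + 0.55² + 0.03² + 0.20² + 0.17² = 0.0025 + 0.3025 + 0.0009 + 0.0400 + 0.0289 = 0.3748
B_B = 1 / 0.3748 = 2.6681
Ranking by B (broadest → narrowest): Species C (3.90) > Species D (3.17) > Species A (2.99) > Species B (2.67)

Species C > Species D > Species A > Species B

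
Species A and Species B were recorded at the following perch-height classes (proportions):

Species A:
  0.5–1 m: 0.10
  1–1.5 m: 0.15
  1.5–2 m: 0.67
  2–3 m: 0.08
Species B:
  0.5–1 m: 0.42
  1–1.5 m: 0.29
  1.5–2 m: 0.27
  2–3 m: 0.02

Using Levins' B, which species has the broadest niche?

Species B

Σp_Aᵢ² = 0.10² + 0.15² + 0.67² + 0.08² = 0.0100 + 0.0225 + 0.4489 + 0.0064 = 0.4878
B_A = 1 / 0.4878 = 2.0500
Σp_Bᵢ² = 0.42² + 0.29² + 0.27² + 0.02² = 0.1764 + 0.0841 + 0.0729 + 0.0004 = 0.3338
B_B = 1 / 0.3338 = 2.9958
Highest B → broadest niche (most generalist): Species B (B = 3.00).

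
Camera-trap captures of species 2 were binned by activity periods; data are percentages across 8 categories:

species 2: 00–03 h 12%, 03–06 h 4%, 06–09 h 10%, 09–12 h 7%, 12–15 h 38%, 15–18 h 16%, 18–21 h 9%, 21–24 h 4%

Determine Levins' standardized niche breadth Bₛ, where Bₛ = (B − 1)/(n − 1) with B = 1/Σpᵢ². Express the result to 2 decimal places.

Convert percentages to proportions (divide by 100).
Σpᵢ² = 0.12² + 0.04² + 0.10² + 0.07² + 0.38² + 0.16² + 0.09² + 0.04² = 0.0144 + 0.0016 + 0.0100 + 0.0049 + 0.1444 + 0.0256 + 0.0081 + 0.0016 = 0.2106
B = 1 / 0.2106 = 4.7483
Bₛ = (B − 1)/(n − 1) = (4.7483 − 1)/(8 − 1) = 3.7483/7 = 0.5355

0.54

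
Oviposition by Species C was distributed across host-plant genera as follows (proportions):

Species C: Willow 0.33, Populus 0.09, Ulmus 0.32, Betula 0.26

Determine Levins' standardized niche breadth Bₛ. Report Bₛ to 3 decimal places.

Σpᵢ² = 0.33² + 0.09² + 0.32² + 0.26² = 0.1089 + 0.0081 + 0.1024 + 0.0676 = 0.2870
B = 1 / 0.2870 = 3.48432
Bₛ = (B − 1)/(n − 1) = (3.48432 − 1)/(4 − 1) = 2.48432/3 = 0.82811

0.828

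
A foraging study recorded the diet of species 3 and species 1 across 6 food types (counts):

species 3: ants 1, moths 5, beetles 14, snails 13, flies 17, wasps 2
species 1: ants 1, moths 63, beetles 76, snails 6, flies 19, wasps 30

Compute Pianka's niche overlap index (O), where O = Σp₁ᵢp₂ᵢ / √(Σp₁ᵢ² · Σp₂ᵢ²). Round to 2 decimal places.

0.67

Proportions for species 3 (n=52): 1/52=0.0192, 5/52=0.0962, 14/52=0.2692, 13/52=0.2500, 17/52=0.3269, 2/52=0.0385
Proportions for species 1 (n=195): 1/195=0.0051, 63/195=0.3231, 76/195=0.3897, 6/195=0.0308, 19/195=0.0974, 30/195=0.1538
Σ p₁ᵢp₂ᵢ = 0.000098 + 0.031082 + 0.104907 + 0.007700 + 0.031840 + 0.005921 = 0.181548
Σp_1ᵢ² = 0.0192² + 0.0962² + 0.2692² + 0.2500² + 0.3269² + 0.0385² = 0.000369 + 0.009254 + 0.072469 + 0.062500 + 0.106864 + 0.001482 = 0.252938
Σp_2ᵢ² = 0.0051² + 0.3231² + 0.3897² + 0.0308² + 0.0974² + 0.1538² = 0.000026 + 0.104394 + 0.151866 + 0.000949 + 0.009487 + 0.023654 = 0.290376
O = 0.181548 / √(0.252938 × 0.290376) = 0.181548 / 0.2710113 = 0.6699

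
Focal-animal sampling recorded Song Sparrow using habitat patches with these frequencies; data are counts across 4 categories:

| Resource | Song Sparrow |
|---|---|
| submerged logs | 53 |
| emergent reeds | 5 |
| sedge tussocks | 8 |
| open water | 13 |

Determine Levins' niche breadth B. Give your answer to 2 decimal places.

2.03

Proportions for Song Sparrow (n=79): 53/79=0.6709, 5/79=0.0633, 8/79=0.1013, 13/79=0.1646
Σpᵢ² = 0.6709² + 0.0633² + 0.1013² + 0.1646² = 0.450107 + 0.004007 + 0.010262 + 0.027093 = 0.491469
B = 1 / 0.491469 = 2.0347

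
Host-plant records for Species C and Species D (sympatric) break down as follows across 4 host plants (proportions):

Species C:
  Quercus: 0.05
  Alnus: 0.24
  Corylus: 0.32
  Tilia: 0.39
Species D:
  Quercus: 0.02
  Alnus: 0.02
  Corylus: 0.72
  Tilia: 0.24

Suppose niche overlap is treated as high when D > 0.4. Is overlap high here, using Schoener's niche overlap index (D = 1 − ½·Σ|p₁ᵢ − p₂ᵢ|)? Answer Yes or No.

Yes

Σ|p₁ᵢ − p₂ᵢ| = 0.03 + 0.22 + 0.40 + 0.15 = 0.80
D = 1 − ½ × 0.80 = 1 − 0.400 = 0.6000
D = 0.6000 > 0.4 → Yes.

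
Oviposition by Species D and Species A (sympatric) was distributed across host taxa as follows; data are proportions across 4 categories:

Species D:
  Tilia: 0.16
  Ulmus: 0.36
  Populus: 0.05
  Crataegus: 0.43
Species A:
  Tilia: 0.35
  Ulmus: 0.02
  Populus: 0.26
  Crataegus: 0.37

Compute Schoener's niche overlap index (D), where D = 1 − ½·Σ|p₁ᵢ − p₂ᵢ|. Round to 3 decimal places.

Σ|p₁ᵢ − p₂ᵢ| = 0.19 + 0.34 + 0.21 + 0.06 = 0.80
D = 1 − ½ × 0.80 = 1 − 0.400 = 0.60000

0.600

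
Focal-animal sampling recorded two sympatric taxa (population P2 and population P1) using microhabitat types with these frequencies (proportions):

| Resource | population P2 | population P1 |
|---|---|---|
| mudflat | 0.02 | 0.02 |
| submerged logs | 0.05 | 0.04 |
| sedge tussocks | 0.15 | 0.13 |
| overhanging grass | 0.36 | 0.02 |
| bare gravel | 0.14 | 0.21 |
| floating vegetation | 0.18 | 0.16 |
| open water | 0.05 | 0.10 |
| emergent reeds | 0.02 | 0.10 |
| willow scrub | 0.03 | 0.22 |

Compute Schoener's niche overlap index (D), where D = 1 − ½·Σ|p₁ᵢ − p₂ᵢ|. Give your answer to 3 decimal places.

Σ|p₁ᵢ − p₂ᵢ| = 0.00 + 0.01 + 0.02 + 0.34 + 0.07 + 0.02 + 0.05 + 0.08 + 0.19 = 0.78
D = 1 − ½ × 0.78 = 1 − 0.390 = 0.61000

0.610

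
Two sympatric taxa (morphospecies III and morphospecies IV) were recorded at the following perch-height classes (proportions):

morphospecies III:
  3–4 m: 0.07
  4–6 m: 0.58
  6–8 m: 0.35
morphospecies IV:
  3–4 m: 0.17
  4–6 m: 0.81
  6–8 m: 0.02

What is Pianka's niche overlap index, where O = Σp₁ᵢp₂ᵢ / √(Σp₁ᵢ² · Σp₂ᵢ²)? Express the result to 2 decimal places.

Σ p₁ᵢp₂ᵢ = 0.0119 + 0.4698 + 0.0070 = 0.4887
Σp_1ᵢ² = 0.07² + 0.58² + 0.35² = 0.0049 + 0.3364 + 0.1225 = 0.4638
Σp_2ᵢ² = 0.17² + 0.81² + 0.02² = 0.0289 + 0.6561 + 0.0004 = 0.6854
O = 0.4887 / √(0.4638 × 0.6854) = 0.4887 / 0.56382 = 0.8668

0.87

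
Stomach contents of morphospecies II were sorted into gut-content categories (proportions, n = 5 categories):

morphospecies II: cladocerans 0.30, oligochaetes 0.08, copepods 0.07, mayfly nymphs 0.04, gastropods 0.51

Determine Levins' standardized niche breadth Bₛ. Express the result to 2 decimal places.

0.44

Σpᵢ² = 0.30² + 0.08² + 0.07² + 0.04² + 0.51² = 0.0900 + 0.0064 + 0.0049 + 0.0016 + 0.2601 = 0.3630
B = 1 / 0.3630 = 2.7548
Bₛ = (B − 1)/(n − 1) = (2.7548 − 1)/(5 − 1) = 1.7548/4 = 0.4387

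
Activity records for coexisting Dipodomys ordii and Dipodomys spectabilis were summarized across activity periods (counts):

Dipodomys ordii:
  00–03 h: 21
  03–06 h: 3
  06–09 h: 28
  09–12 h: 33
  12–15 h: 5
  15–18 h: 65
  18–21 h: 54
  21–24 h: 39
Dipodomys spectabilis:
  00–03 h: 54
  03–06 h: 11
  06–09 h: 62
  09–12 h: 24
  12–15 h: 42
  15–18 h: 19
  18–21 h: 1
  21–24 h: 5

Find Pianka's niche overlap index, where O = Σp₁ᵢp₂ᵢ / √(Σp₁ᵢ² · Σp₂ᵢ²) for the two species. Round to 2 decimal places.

0.52

Proportions for Dipodomys ordii (n=248): 21/248=0.0847, 3/248=0.0121, 28/248=0.1129, 33/248=0.1331, 5/248=0.0202, 65/248=0.2621, 54/248=0.2177, 39/248=0.1573
Proportions for Dipodomys spectabilis (n=218): 54/218=0.2477, 11/218=0.0505, 62/218=0.2844, 24/218=0.1101, 42/218=0.1927, 19/218=0.0872, 1/218=0.0046, 5/218=0.0229
Σ p₁ᵢp₂ᵢ = 0.020980 + 0.000611 + 0.032109 + 0.014654 + 0.003893 + 0.022855 + 0.001001 + 0.003602 = 0.099705
Σp_1ᵢ² = 0.0847² + 0.0121² + 0.1129² + 0.1331² + 0.0202² + 0.2621² + 0.2177² + 0.1573² = 0.007174 + 0.000146 + 0.012746 + 0.017716 + 0.000408 + 0.068696 + 0.047393 + 0.024743 = 0.179022
Σp_2ᵢ² = 0.2477² + 0.0505² + 0.2844² + 0.1101² + 0.1927² + 0.0872² + 0.0046² + 0.0229² = 0.061355 + 0.002550 + 0.080883 + 0.012122 + 0.037133 + 0.007604 + 0.000021 + 0.000524 = 0.202192
O = 0.099705 / √(0.179022 × 0.202192) = 0.099705 / 0.1902546 = 0.5241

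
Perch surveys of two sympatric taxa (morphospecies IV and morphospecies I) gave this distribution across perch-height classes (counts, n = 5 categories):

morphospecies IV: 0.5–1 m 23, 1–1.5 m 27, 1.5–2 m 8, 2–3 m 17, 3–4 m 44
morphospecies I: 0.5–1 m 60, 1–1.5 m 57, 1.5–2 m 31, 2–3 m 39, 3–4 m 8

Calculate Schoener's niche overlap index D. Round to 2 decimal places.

Proportions for morphospecies IV (n=119): 23/119=0.1933, 27/119=0.2269, 8/119=0.0672, 17/119=0.1429, 44/119=0.3697
Proportions for morphospecies I (n=195): 60/195=0.3077, 57/195=0.2923, 31/195=0.1590, 39/195=0.2000, 8/195=0.0410
Σ|p₁ᵢ − p₂ᵢ| = 0.1144 + 0.0654 + 0.0918 + 0.0571 + 0.3287 = 0.6574
D = 1 − ½ × 0.6574 = 1 − 0.32870 = 0.67130

0.67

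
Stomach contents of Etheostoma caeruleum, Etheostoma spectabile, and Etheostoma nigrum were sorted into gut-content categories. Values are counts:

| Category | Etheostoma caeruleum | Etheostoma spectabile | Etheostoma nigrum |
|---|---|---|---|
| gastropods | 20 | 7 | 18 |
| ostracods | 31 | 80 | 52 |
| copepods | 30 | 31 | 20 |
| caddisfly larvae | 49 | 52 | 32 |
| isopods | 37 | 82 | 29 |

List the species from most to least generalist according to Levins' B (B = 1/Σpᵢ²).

Proportions for Etheostoma caeruleum (n=167): 20/167=0.1198, 31/167=0.1856, 30/167=0.1796, 49/167=0.2934, 37/167=0.2216
Proportions for Etheostoma spectabile (n=252): 7/252=0.0278, 80/252=0.3175, 31/252=0.1230, 52/252=0.2063, 82/252=0.3254
Proportions for Etheostoma nigrum (n=151): 18/151=0.1192, 52/151=0.3444, 20/151=0.1325, 32/151=0.2119, 29/151=0.1921
Σp_caerᵢ² = 0.1198² + 0.1856² + 0.1796² + 0.2934² + 0.2216² = 0.014352 + 0.034447 + 0.032256 + 0.086084 + 0.049107 = 0.216246
B_caer = 1 / 0.216246 = 4.6244
Σp_specᵢ² = 0.0278² + 0.3175² + 0.1230² + 0.2063² + 0.3254² = 0.000773 + 0.100806 + 0.015129 + 0.042560 + 0.105885 = 0.265153
B_spec = 1 / 0.265153 = 3.7714
Σp_nigrᵢ² = 0.1192² + 0.3444² + 0.1325² + 0.2119² + 0.1921² = 0.014209 + 0.118611 + 0.017556 + 0.044902 + 0.036902 = 0.232180
B_nigr = 1 / 0.232180 = 4.3070
Ranking by B (broadest → narrowest): Etheostoma caeruleum (4.62) > Etheostoma nigrum (4.31) > Etheostoma spectabile (3.77)

Etheostoma caeruleum > Etheostoma nigrum > Etheostoma spectabile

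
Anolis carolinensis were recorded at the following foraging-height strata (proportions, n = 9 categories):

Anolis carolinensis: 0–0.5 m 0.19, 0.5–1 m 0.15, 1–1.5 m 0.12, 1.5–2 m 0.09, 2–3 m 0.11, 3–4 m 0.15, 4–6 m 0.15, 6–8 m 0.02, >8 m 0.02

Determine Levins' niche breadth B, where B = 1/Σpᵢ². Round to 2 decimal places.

Σpᵢ² = 0.19² + 0.15² + 0.12² + 0.09² + 0.11² + 0.15² + 0.15² + 0.02² + 0.02² = 0.0361 + 0.0225 + 0.0144 + 0.0081 + 0.0121 + 0.0225 + 0.0225 + 0.0004 + 0.0004 = 0.1390
B = 1 / 0.1390 = 7.1942

7.19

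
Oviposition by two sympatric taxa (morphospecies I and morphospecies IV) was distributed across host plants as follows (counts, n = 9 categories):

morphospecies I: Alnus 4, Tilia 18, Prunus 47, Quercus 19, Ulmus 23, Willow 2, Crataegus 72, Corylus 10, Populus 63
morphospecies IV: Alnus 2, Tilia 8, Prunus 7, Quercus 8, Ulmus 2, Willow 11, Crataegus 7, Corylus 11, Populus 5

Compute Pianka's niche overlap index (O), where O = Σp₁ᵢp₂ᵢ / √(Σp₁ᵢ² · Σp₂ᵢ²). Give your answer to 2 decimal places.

Proportions for morphospecies I (n=258): 4/258=0.0155, 18/258=0.0698, 47/258=0.1822, 19/258=0.0736, 23/258=0.0891, 2/258=0.0078, 72/258=0.2791, 10/258=0.0388, 63/258=0.2442
Proportions for morphospecies IV (n=61): 2/61=0.0328, 8/61=0.1311, 7/61=0.1148, 8/61=0.1311, 2/61=0.0328, 11/61=0.1803, 7/61=0.1148, 11/61=0.1803, 5/61=0.0820
Σ p₁ᵢp₂ᵢ = 0.000508 + 0.009151 + 0.020917 + 0.009649 + 0.002922 + 0.001406 + 0.032041 + 0.006996 + 0.020024 = 0.103614
Σp_1ᵢ² = 0.0155² + 0.0698² + 0.1822² + 0.0736² + 0.0891² + 0.0078² + 0.2791² + 0.0388² + 0.2442² = 0.000240 + 0.004872 + 0.033197 + 0.005417 + 0.007939 + 0.000061 + 0.077897 + 0.001505 + 0.059634 = 0.190762
Σp_2ᵢ² = 0.0328² + 0.1311² + 0.1148² + 0.1311² + 0.0328² + 0.1803² + 0.1148² + 0.1803² + 0.0820² = 0.001076 + 0.017187 + 0.013179 + 0.017187 + 0.001076 + 0.032508 + 0.013179 + 0.032508 + 0.006724 = 0.134624
O = 0.103614 / √(0.190762 × 0.134624) = 0.103614 / 0.1602534 = 0.6466

0.65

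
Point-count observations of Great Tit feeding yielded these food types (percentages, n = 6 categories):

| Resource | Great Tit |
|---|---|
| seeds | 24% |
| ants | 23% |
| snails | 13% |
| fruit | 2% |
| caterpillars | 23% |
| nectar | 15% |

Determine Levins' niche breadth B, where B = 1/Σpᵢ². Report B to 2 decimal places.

Convert percentages to proportions (divide by 100).
Σpᵢ² = 0.24² + 0.23² + 0.13² + 0.02² + 0.23² + 0.15² = 0.0576 + 0.0529 + 0.0169 + 0.0004 + 0.0529 + 0.0225 = 0.2032
B = 1 / 0.2032 = 4.9213

4.92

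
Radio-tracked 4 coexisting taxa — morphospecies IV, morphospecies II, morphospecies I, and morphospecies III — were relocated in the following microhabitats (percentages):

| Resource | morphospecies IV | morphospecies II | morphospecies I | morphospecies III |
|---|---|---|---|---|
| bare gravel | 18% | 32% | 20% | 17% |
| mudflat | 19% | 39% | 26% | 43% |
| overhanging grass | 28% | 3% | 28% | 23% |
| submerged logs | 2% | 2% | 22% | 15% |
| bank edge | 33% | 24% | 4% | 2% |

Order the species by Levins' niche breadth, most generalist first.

morphospecies I > morphospecies IV > morphospecies III > morphospecies II

Convert percentages to proportions (divide by 100).
Σp_IVᵢ² = 0.18² + 0.19² + 0.28² + 0.02² + 0.33² = 0.0324 + 0.0361 + 0.0784 + 0.0004 + 0.1089 = 0.2562
B_IV = 1 / 0.2562 = 3.9032
Σp_IIᵢ² = 0.32² + 0.39² + 0.03² + 0.02² + 0.24² = 0.1024 + 0.1521 + 0.0009 + 0.0004 + 0.0576 = 0.3134
B_II = 1 / 0.3134 = 3.1908
Σp_Iᵢ² = 0.20² + 0.26² + 0.28² + 0.22² + 0.04² = 0.0400 + 0.0676 + 0.0784 + 0.0484 + 0.0016 = 0.2360
B_I = 1 / 0.2360 = 4.2373
Σp_IIIᵢ² = 0.17² + 0.43² + 0.23² + 0.15² + 0.02² = 0.0289 + 0.1849 + 0.0529 + 0.0225 + 0.0004 = 0.2896
B_III = 1 / 0.2896 = 3.4530
Ranking by B (broadest → narrowest): morphospecies I (4.24) > morphospecies IV (3.90) > morphospecies III (3.45) > morphospecies II (3.19)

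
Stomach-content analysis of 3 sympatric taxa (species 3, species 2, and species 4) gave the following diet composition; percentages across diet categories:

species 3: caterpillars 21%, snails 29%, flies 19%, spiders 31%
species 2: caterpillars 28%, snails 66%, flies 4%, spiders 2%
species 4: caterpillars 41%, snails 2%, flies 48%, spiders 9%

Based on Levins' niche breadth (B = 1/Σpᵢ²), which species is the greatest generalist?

Convert percentages to proportions (divide by 100).
Σp_3ᵢ² = 0.21² + 0.29² + 0.19² + 0.31² = 0.0441 + 0.0841 + 0.0361 + 0.0961 = 0.2604
B_3 = 1 / 0.2604 = 3.8402
Σp_2ᵢ² = 0.28² + 0.66² + 0.04² + 0.02² = 0.0784 + 0.4356 + 0.0016 + 0.0004 = 0.5160
B_2 = 1 / 0.5160 = 1.9380
Σp_4ᵢ² = 0.41² + 0.02² + 0.48² + 0.09² = 0.1681 + 0.0004 + 0.2304 + 0.0081 = 0.4070
B_4 = 1 / 0.4070 = 2.4570
Highest B → broadest niche (most generalist): species 3 (B = 3.84).

species 3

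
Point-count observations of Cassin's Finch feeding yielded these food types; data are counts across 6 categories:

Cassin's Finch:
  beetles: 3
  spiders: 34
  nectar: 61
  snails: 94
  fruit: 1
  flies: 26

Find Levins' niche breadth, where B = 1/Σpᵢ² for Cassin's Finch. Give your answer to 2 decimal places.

Proportions for Cassin's Finch (n=219): 3/219=0.0137, 34/219=0.1553, 61/219=0.2785, 94/219=0.4292, 1/219=0.0046, 26/219=0.1187
Σpᵢ² = 0.0137² + 0.1553² + 0.2785² + 0.4292² + 0.0046² + 0.1187² = 0.000188 + 0.024118 + 0.077562 + 0.184213 + 0.000021 + 0.014090 = 0.300192
B = 1 / 0.300192 = 3.3312

3.33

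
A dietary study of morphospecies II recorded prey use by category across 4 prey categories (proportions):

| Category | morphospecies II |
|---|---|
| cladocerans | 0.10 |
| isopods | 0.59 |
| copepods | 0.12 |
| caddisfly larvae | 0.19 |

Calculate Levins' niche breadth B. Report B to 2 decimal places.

Σpᵢ² = 0.10² + 0.59² + 0.12² + 0.19² = 0.0100 + 0.3481 + 0.0144 + 0.0361 = 0.4086
B = 1 / 0.4086 = 2.4474

2.45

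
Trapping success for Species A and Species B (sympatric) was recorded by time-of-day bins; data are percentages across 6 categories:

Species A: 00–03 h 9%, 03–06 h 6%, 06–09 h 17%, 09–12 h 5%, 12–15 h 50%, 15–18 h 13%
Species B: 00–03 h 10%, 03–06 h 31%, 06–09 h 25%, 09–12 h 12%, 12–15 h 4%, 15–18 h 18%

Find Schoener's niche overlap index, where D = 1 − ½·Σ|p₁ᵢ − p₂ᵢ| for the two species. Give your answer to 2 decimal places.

0.54

Convert percentages to proportions (divide by 100).
Σ|p₁ᵢ − p₂ᵢ| = 0.01 + 0.25 + 0.08 + 0.07 + 0.46 + 0.05 = 0.92
D = 1 − ½ × 0.92 = 1 − 0.460 = 0.5400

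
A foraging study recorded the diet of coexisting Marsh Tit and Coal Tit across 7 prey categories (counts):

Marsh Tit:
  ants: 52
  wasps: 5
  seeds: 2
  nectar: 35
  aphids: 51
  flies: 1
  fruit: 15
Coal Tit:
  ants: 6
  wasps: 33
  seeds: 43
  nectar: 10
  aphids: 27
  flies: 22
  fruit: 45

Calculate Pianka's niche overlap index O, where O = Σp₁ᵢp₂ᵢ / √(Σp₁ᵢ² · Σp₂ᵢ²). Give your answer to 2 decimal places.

0.46

Proportions for Marsh Tit (n=161): 52/161=0.3230, 5/161=0.0311, 2/161=0.0124, 35/161=0.2174, 51/161=0.3168, 1/161=0.0062, 15/161=0.0932
Proportions for Coal Tit (n=186): 6/186=0.0323, 33/186=0.1774, 43/186=0.2312, 10/186=0.0538, 27/186=0.1452, 22/186=0.1183, 45/186=0.2419
Σ p₁ᵢp₂ᵢ = 0.010433 + 0.005517 + 0.002867 + 0.011696 + 0.045999 + 0.000733 + 0.022545 = 0.099790
Σp_1ᵢ² = 0.3230² + 0.0311² + 0.0124² + 0.2174² + 0.3168² + 0.0062² + 0.0932² = 0.104329 + 0.000967 + 0.000154 + 0.047263 + 0.100362 + 0.000038 + 0.008686 = 0.261799
Σp_2ᵢ² = 0.0323² + 0.1774² + 0.2312² + 0.0538² + 0.1452² + 0.1183² + 0.2419² = 0.001043 + 0.031471 + 0.053453 + 0.002894 + 0.021083 + 0.013995 + 0.058516 = 0.182455
O = 0.099790 / √(0.261799 × 0.182455) = 0.099790 / 0.2185556 = 0.4566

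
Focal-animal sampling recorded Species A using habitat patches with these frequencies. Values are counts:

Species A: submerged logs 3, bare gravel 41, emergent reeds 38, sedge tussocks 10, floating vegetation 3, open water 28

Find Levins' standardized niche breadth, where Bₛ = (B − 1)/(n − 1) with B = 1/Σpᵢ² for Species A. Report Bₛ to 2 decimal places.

Proportions for Species A (n=123): 3/123=0.0244, 41/123=0.3333, 38/123=0.3089, 10/123=0.0813, 3/123=0.0244, 28/123=0.2276
Σpᵢ² = 0.0244² + 0.3333² + 0.3089² + 0.0813² + 0.0244² + 0.2276² = 0.000595 + 0.111089 + 0.095419 + 0.006610 + 0.000595 + 0.051802 = 0.266110
B = 1 / 0.266110 = 3.7578
Bₛ = (B − 1)/(n − 1) = (3.7578 − 1)/(6 − 1) = 2.7578/5 = 0.5516

0.55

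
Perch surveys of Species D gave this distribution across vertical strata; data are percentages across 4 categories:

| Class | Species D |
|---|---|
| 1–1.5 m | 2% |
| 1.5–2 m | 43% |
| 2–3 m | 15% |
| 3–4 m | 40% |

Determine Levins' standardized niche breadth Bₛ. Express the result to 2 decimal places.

Convert percentages to proportions (divide by 100).
Σpᵢ² = 0.02² + 0.43² + 0.15² + 0.40² = 0.0004 + 0.1849 + 0.0225 + 0.1600 = 0.3678
B = 1 / 0.3678 = 2.7189
Bₛ = (B − 1)/(n − 1) = (2.7189 − 1)/(4 − 1) = 1.7189/3 = 0.5730

0.57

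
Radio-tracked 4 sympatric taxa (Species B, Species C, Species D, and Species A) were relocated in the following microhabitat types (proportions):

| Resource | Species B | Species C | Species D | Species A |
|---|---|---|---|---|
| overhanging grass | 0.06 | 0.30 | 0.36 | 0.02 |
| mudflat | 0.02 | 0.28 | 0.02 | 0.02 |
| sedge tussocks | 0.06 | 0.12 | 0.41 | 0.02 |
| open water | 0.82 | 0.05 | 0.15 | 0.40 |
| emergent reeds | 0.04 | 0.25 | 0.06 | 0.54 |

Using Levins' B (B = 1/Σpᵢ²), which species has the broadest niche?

Species C

Σp_Bᵢ² = 0.06² + 0.02² + 0.06² + 0.82² + 0.04² = 0.0036 + 0.0004 + 0.0036 + 0.6724 + 0.0016 = 0.6816
B_B = 1 / 0.6816 = 1.4671
Σp_Cᵢ² = 0.30² + 0.28² + 0.12² + 0.05² + 0.25² = 0.0900 + 0.0784 + 0.0144 + 0.0025 + 0.0625 = 0.2478
B_C = 1 / 0.2478 = 4.0355
Σp_Dᵢ² = 0.36² + 0.02² + 0.41² + 0.15² + 0.06² = 0.1296 + 0.0004 + 0.1681 + 0.0225 + 0.0036 = 0.3242
B_D = 1 / 0.3242 = 3.0845
Σp_Aᵢ² = 0.02² + 0.02² + 0.02² + 0.40² + 0.54² = 0.0004 + 0.0004 + 0.0004 + 0.1600 + 0.2916 = 0.4528
B_A = 1 / 0.4528 = 2.2085
Highest B → broadest niche (most generalist): Species C (B = 4.04).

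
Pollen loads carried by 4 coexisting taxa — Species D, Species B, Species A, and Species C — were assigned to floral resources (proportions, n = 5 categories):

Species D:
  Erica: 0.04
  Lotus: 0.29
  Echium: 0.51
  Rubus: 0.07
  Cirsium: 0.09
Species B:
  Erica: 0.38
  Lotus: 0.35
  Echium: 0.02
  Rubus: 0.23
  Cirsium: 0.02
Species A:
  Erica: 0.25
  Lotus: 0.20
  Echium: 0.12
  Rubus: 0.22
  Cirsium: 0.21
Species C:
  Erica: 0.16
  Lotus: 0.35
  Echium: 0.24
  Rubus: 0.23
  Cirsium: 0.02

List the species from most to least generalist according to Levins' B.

Σp_Dᵢ² = 0.04² + 0.29² + 0.51² + 0.07² + 0.09² = 0.0016 + 0.0841 + 0.2601 + 0.0049 + 0.0081 = 0.3588
B_D = 1 / 0.3588 = 2.7871
Σp_Bᵢ² = 0.38² + 0.35² + 0.02² + 0.23² + 0.02² = 0.1444 + 0.1225 + 0.0004 + 0.0529 + 0.0004 = 0.3206
B_B = 1 / 0.3206 = 3.1192
Σp_Aᵢ² = 0.25² + 0.20² + 0.12² + 0.22² + 0.21² = 0.0625 + 0.0400 + 0.0144 + 0.0484 + 0.0441 = 0.2094
B_A = 1 / 0.2094 = 4.7755
Σp_Cᵢ² = 0.16² + 0.35² + 0.24² + 0.23² + 0.02² = 0.0256 + 0.1225 + 0.0576 + 0.0529 + 0.0004 = 0.2590
B_C = 1 / 0.2590 = 3.8610
Ranking by B (broadest → narrowest): Species A (4.78) > Species C (3.86) > Species B (3.12) > Species D (2.79)

Species A > Species C > Species B > Species D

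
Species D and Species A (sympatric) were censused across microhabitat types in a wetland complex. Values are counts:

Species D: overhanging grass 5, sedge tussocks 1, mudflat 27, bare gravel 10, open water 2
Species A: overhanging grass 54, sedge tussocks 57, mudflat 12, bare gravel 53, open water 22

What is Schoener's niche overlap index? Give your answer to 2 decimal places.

0.46

Proportions for Species D (n=45): 5/45=0.1111, 1/45=0.0222, 27/45=0.6000, 10/45=0.2222, 2/45=0.0444
Proportions for Species A (n=198): 54/198=0.2727, 57/198=0.2879, 12/198=0.0606, 53/198=0.2677, 22/198=0.1111
Σ|p₁ᵢ − p₂ᵢ| = 0.1616 + 0.2657 + 0.5394 + 0.0455 + 0.0667 = 1.0789
D = 1 − ½ × 1.0789 = 1 − 0.53945 = 0.46055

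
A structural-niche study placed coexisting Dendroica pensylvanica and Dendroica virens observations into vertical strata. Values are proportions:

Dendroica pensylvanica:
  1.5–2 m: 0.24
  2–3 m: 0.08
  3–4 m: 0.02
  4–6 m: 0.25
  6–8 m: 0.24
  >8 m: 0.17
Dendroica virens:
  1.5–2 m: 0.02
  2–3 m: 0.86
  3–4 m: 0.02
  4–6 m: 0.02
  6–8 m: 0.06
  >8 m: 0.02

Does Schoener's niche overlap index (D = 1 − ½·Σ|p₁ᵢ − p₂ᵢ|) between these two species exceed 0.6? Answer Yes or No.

No

Σ|p₁ᵢ − p₂ᵢ| = 0.22 + 0.78 + 0.00 + 0.23 + 0.18 + 0.15 = 1.56
D = 1 − ½ × 1.56 = 1 − 0.780 = 0.2200
D = 0.2200 < 0.6 → No.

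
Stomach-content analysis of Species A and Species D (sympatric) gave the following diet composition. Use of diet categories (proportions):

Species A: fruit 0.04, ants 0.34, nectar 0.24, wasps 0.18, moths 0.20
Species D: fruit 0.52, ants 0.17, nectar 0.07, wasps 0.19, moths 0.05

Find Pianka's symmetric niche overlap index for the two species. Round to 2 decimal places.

Σ p₁ᵢp₂ᵢ = 0.0208 + 0.0578 + 0.0168 + 0.0342 + 0.0100 = 0.1396
Σp_1ᵢ² = 0.04² + 0.34² + 0.24² + 0.18² + 0.20² = 0.0016 + 0.1156 + 0.0576 + 0.0324 + 0.0400 = 0.2472
Σp_2ᵢ² = 0.52² + 0.17² + 0.07² + 0.19² + 0.05² = 0.2704 + 0.0289 + 0.0049 + 0.0361 + 0.0025 = 0.3428
O = 0.1396 / √(0.2472 × 0.3428) = 0.1396 / 0.29110 = 0.4796

0.48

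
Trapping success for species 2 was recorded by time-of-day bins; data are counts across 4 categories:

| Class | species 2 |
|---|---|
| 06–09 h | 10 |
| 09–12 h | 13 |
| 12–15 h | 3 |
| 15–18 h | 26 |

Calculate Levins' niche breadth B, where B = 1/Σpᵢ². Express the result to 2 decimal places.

2.83

Proportions for species 2 (n=52): 10/52=0.1923, 13/52=0.2500, 3/52=0.0577, 26/52=0.5000
Σpᵢ² = 0.1923² + 0.2500² + 0.0577² + 0.5000² = 0.036979 + 0.062500 + 0.003329 + 0.250000 = 0.352808
B = 1 / 0.352808 = 2.8344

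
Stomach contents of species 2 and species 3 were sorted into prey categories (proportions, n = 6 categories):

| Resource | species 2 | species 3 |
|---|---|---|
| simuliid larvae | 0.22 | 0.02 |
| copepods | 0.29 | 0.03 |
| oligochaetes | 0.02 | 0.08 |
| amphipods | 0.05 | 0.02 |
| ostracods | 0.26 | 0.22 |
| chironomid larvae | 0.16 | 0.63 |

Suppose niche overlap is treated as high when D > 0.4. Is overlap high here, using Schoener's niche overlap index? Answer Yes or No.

Σ|p₁ᵢ − p₂ᵢ| = 0.20 + 0.26 + 0.06 + 0.03 + 0.04 + 0.47 = 1.06
D = 1 − ½ × 1.06 = 1 − 0.530 = 0.4700
D = 0.4700 > 0.4 → Yes.

Yes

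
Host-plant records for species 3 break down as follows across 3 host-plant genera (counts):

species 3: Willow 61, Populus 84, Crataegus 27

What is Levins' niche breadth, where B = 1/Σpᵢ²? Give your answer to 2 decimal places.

Proportions for species 3 (n=172): 61/172=0.3547, 84/172=0.4884, 27/172=0.1570
Σpᵢ² = 0.3547² + 0.4884² + 0.1570² = 0.125812 + 0.238535 + 0.024649 = 0.388996
B = 1 / 0.388996 = 2.5707

2.57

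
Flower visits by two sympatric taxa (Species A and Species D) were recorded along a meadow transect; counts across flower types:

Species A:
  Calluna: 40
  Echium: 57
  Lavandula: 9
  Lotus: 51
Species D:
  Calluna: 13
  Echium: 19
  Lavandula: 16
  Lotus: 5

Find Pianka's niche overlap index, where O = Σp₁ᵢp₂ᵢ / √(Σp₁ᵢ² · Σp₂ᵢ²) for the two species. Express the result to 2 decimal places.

Proportions for Species A (n=157): 40/157=0.2548, 57/157=0.3631, 9/157=0.0573, 51/157=0.3248
Proportions for Species D (n=53): 13/53=0.2453, 19/53=0.3585, 16/53=0.3019, 5/53=0.0943
Σ p₁ᵢp₂ᵢ = 0.062502 + 0.130171 + 0.017299 + 0.030629 = 0.240601
Σp_1ᵢ² = 0.2548² + 0.3631² + 0.0573² + 0.3248² = 0.064923 + 0.131842 + 0.003283 + 0.105495 = 0.305543
Σp_2ᵢ² = 0.2453² + 0.3585² + 0.3019² + 0.0943² = 0.060172 + 0.128522 + 0.091144 + 0.008892 = 0.288730
O = 0.240601 / √(0.305543 × 0.288730) = 0.240601 / 0.2970176 = 0.8101

0.81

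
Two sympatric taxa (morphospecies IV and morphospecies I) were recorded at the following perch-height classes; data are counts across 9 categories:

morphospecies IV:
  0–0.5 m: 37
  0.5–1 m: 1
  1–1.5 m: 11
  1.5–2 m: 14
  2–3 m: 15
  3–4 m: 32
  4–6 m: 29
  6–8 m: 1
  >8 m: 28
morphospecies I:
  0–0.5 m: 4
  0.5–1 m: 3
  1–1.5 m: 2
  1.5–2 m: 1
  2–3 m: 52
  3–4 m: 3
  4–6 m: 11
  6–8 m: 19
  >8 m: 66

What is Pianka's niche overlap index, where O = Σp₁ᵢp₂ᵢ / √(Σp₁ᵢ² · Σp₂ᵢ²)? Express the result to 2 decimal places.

Proportions for morphospecies IV (n=168): 37/168=0.2202, 1/168=0.0060, 11/168=0.0655, 14/168=0.0833, 15/168=0.0893, 32/168=0.1905, 29/168=0.1726, 1/168=0.0060, 28/168=0.1667
Proportions for morphospecies I (n=161): 4/161=0.0248, 3/161=0.0186, 2/161=0.0124, 1/161=0.0062, 52/161=0.3230, 3/161=0.0186, 11/161=0.0683, 19/161=0.1180, 66/161=0.4099
Σ p₁ᵢp₂ᵢ = 0.005461 + 0.000112 + 0.000812 + 0.000516 + 0.028844 + 0.003543 + 0.011789 + 0.000708 + 0.068330 = 0.120115
Σp_1ᵢ² = 0.2202² + 0.0060² + 0.0655² + 0.0833² + 0.0893² + 0.1905² + 0.1726² + 0.0060² + 0.1667² = 0.048488 + 0.000036 + 0.004290 + 0.006939 + 0.007974 + 0.036290 + 0.029791 + 0.000036 + 0.027789 = 0.161633
Σp_2ᵢ² = 0.0248² + 0.0186² + 0.0124² + 0.0062² + 0.3230² + 0.0186² + 0.0683² + 0.1180² + 0.4099² = 0.000615 + 0.000346 + 0.000154 + 0.000038 + 0.104329 + 0.000346 + 0.004665 + 0.013924 + 0.168018 = 0.292435
O = 0.120115 / √(0.161633 × 0.292435) = 0.120115 / 0.2174101 = 0.5525

0.55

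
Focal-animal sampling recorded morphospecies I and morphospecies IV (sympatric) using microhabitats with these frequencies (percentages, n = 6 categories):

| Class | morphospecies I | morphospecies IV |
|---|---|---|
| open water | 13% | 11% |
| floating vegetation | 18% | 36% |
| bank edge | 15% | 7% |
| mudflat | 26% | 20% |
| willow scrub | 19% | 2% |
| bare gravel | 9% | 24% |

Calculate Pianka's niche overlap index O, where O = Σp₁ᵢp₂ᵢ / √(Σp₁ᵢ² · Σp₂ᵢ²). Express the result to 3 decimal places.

Convert percentages to proportions (divide by 100).
Σ p₁ᵢp₂ᵢ = 0.0143 + 0.0648 + 0.0105 + 0.0520 + 0.0038 + 0.0216 = 0.1670
Σp_1ᵢ² = 0.13² + 0.18² + 0.15² + 0.26² + 0.19² + 0.09² = 0.0169 + 0.0324 + 0.0225 + 0.0676 + 0.0361 + 0.0081 = 0.1836
Σp_2ᵢ² = 0.11² + 0.36² + 0.07² + 0.20² + 0.02² + 0.24² = 0.0121 + 0.1296 + 0.0049 + 0.0400 + 0.0004 + 0.0576 = 0.2446
O = 0.1670 / √(0.1836 × 0.2446) = 0.1670 / 0.211916 = 0.78805

0.788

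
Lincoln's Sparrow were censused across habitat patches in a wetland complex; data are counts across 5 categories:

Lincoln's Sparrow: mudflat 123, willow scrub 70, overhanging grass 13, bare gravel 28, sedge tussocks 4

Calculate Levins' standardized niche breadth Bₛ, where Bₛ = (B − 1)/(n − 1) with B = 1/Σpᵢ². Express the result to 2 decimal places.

0.42

Proportions for Lincoln's Sparrow (n=238): 123/238=0.5168, 70/238=0.2941, 13/238=0.0546, 28/238=0.1176, 4/238=0.0168
Σpᵢ² = 0.5168² + 0.2941² + 0.0546² + 0.1176² + 0.0168² = 0.267082 + 0.086495 + 0.002981 + 0.013830 + 0.000282 = 0.370670
B = 1 / 0.370670 = 2.6978
Bₛ = (B − 1)/(n − 1) = (2.6978 − 1)/(5 − 1) = 1.6978/4 = 0.4245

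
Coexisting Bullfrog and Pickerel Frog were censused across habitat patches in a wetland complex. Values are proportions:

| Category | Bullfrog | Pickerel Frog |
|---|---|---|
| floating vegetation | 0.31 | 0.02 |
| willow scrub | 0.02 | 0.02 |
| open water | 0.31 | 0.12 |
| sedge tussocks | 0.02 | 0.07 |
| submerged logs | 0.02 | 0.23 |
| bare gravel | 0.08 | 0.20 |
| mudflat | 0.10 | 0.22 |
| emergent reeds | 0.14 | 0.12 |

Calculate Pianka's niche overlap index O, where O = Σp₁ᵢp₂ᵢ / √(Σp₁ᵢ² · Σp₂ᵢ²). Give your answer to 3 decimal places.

0.521

Σ p₁ᵢp₂ᵢ = 0.0062 + 0.0004 + 0.0372 + 0.0014 + 0.0046 + 0.0160 + 0.0220 + 0.0168 = 0.1046
Σp_1ᵢ² = 0.31² + 0.02² + 0.31² + 0.02² + 0.02² + 0.08² + 0.10² + 0.14² = 0.0961 + 0.0004 + 0.0961 + 0.0004 + 0.0004 + 0.0064 + 0.0100 + 0.0196 = 0.2294
Σp_2ᵢ² = 0.02² + 0.02² + 0.12² + 0.07² + 0.23² + 0.20² + 0.22² + 0.12² = 0.0004 + 0.0004 + 0.0144 + 0.0049 + 0.0529 + 0.0400 + 0.0484 + 0.0144 = 0.1758
O = 0.1046 / √(0.2294 × 0.1758) = 0.1046 / 0.200820 = 0.52086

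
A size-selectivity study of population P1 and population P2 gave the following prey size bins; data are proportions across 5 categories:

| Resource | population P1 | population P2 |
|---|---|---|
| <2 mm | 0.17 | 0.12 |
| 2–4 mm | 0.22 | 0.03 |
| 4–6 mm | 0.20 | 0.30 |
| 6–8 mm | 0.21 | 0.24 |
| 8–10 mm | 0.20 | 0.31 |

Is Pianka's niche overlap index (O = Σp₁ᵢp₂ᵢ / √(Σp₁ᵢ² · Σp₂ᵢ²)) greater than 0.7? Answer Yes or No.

Σ p₁ᵢp₂ᵢ = 0.0204 + 0.0066 + 0.0600 + 0.0504 + 0.0620 = 0.1994
Σp_1ᵢ² = 0.17² + 0.22² + 0.20² + 0.21² + 0.20² = 0.0289 + 0.0484 + 0.0400 + 0.0441 + 0.0400 = 0.2014
Σp_2ᵢ² = 0.12² + 0.03² + 0.30² + 0.24² + 0.31² = 0.0144 + 0.0009 + 0.0900 + 0.0576 + 0.0961 = 0.2590
O = 0.1994 / √(0.2014 × 0.2590) = 0.1994 / 0.22839 = 0.8731
O = 0.8731 > 0.7 → Yes.

Yes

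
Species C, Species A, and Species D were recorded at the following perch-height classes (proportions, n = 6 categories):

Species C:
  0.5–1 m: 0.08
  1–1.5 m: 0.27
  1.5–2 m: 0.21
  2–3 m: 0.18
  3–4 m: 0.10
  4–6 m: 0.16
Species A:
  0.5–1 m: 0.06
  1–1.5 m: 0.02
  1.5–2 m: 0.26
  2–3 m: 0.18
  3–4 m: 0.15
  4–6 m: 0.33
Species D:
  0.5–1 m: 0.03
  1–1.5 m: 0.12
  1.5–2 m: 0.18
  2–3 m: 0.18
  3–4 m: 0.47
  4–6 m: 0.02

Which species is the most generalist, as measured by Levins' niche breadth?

Species C

Σp_Cᵢ² = 0.08² + 0.27² + 0.21² + 0.18² + 0.10² + 0.16² = 0.0064 + 0.0729 + 0.0441 + 0.0324 + 0.0100 + 0.0256 = 0.1914
B_C = 1 / 0.1914 = 5.2247
Σp_Aᵢ² = 0.06² + 0.02² + 0.26² + 0.18² + 0.15² + 0.33² = 0.0036 + 0.0004 + 0.0676 + 0.0324 + 0.0225 + 0.1089 = 0.2354
B_A = 1 / 0.2354 = 4.2481
Σp_Dᵢ² = 0.03² + 0.12² + 0.18² + 0.18² + 0.47² + 0.02² = 0.0009 + 0.0144 + 0.0324 + 0.0324 + 0.2209 + 0.0004 = 0.3014
B_D = 1 / 0.3014 = 3.3179
Highest B → broadest niche (most generalist): Species C (B = 5.22).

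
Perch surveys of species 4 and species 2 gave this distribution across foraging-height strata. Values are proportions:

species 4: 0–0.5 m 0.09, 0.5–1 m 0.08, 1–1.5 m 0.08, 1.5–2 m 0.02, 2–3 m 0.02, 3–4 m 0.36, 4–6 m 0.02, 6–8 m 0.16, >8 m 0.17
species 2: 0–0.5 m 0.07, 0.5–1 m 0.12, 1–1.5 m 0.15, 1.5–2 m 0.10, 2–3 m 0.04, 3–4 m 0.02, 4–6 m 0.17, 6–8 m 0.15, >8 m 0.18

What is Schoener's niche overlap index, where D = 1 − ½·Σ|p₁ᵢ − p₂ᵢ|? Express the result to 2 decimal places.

Σ|p₁ᵢ − p₂ᵢ| = 0.02 + 0.04 + 0.07 + 0.08 + 0.02 + 0.34 + 0.15 + 0.01 + 0.01 = 0.74
D = 1 − ½ × 0.74 = 1 − 0.370 = 0.6300

0.63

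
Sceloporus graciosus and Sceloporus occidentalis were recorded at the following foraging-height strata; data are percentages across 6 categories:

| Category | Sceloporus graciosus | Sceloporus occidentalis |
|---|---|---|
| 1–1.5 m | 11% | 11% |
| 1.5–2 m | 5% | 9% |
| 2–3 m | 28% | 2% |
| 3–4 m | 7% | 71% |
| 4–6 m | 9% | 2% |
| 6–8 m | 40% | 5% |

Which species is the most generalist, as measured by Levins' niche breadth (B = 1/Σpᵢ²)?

Sceloporus graciosus

Convert percentages to proportions (divide by 100).
Σp_gracᵢ² = 0.11² + 0.05² + 0.28² + 0.07² + 0.09² + 0.40² = 0.0121 + 0.0025 + 0.0784 + 0.0049 + 0.0081 + 0.1600 = 0.2660
B_grac = 1 / 0.2660 = 3.7594
Σp_occiᵢ² = 0.11² + 0.09² + 0.02² + 0.71² + 0.02² + 0.05² = 0.0121 + 0.0081 + 0.0004 + 0.5041 + 0.0004 + 0.0025 = 0.5276
B_occi = 1 / 0.5276 = 1.8954
Highest B → broadest niche (most generalist): Sceloporus graciosus (B = 3.76).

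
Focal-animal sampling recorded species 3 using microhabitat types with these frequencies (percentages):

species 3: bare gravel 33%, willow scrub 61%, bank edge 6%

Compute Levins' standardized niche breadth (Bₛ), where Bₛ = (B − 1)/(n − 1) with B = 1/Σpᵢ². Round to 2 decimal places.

0.53

Convert percentages to proportions (divide by 100).
Σpᵢ² = 0.33² + 0.61² + 0.06² = 0.1089 + 0.3721 + 0.0036 = 0.4846
B = 1 / 0.4846 = 2.0636
Bₛ = (B − 1)/(n − 1) = (2.0636 − 1)/(3 − 1) = 1.0636/2 = 0.5318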